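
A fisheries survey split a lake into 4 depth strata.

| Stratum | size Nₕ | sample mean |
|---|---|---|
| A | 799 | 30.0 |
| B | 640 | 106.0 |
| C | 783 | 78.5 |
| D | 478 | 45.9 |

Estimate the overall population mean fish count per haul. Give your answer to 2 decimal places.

64.89

N = 799 + 640 + 783 + 478 = 2700.
Weight each subgroup mean by Nₕ/N and sum.
Σ Nₕx̄ₕ = 799·30.0 + 640·106.0 + 783·78.5 + 478·45.9 = 23970 + 67840 + 61465.5 + 21940.2 = 175215.7.
Divide by N: 175215.7 / 2700 = 64.8947... → 64.89.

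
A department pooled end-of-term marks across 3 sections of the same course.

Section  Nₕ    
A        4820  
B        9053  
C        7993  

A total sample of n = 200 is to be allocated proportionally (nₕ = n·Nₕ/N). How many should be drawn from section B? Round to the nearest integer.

N = 4820 + 9053 + 7993 = 21866.
n_B = 200·9053/21866 = 82.804... → 83.

83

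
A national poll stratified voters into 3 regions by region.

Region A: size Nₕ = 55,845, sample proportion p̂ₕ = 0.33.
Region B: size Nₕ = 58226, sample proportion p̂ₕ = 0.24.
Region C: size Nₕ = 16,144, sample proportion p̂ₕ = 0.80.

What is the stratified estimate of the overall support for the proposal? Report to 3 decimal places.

0.348

Wₕ = Nₕ/N with N = 130215: 0.4289, 0.4472, 0.1240.
p̂_st = 0.4289·0.33 + 0.4472·0.24 + 0.1240·0.80 ≈ 0.34803... → 0.348.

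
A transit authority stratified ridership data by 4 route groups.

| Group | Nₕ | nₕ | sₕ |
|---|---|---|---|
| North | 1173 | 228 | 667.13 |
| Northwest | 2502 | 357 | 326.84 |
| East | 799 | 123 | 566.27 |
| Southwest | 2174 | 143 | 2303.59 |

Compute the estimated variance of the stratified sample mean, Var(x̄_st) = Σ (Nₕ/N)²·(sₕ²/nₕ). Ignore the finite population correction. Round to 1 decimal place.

4109.2

N = 6648; Wₕ = Nₕ/N.
group North: (1173/6648)²·667.13²/228 = 60.7715
group Northwest: (2502/6648)²·326.84²/357 = 42.3833
group East: (799/6648)²·566.27²/123 = 37.6577
group Southwest: (2174/6648)²·2303.59²/143 = 3968.3630
Sum = 4109.1755 → 4109.2.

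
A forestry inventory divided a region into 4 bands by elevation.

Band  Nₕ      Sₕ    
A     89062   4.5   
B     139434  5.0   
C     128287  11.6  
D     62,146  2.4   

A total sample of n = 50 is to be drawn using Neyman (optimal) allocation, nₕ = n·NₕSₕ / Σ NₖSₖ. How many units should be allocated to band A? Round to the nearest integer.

Σ NₕSₕ = 89062·4.5 + 139434·5.0 + 128287·11.6 + 62146·2.4 = 2735228.6.
Share for A: 400779/2735228.6 = 0.14652.
n_A = 50 × 0.14652 = 7.326... → 7.

7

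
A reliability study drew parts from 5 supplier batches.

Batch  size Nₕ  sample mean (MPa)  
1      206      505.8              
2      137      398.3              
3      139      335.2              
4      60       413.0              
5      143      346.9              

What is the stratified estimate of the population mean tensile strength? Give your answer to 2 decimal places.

408.38

x̄_st = (Σ Nₕx̄ₕ) / (Σ Nₕ) = (206·505.8 + 137·398.3 + 139·335.2 + 60·413.0 + 143·346.9) / 685
= 279741.4 / 685 = 408.3816... → 408.38.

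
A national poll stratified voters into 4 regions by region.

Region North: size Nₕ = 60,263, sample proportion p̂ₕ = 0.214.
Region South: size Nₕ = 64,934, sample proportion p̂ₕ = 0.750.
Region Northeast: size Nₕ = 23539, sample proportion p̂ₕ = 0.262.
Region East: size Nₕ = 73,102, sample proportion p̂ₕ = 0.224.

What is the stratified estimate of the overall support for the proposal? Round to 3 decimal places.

Wₕ = Nₕ/N with N = 221838: 0.2717, 0.2927, 0.1061, 0.3295.
p̂_st = 0.2717·0.214 + 0.2927·0.750 + 0.1061·0.262 + 0.3295·0.224 ≈ 0.37928... → 0.379.

0.379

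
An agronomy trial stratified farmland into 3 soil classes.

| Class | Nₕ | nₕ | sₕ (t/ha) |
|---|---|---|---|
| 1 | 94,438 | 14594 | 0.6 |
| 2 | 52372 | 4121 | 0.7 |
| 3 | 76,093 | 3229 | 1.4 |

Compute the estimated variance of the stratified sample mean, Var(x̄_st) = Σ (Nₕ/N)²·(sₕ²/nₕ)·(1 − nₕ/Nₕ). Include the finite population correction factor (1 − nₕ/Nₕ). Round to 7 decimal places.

N = 222903. Term for each stratum: Wₕ²sₕ²/nₕ·(1−nₕ/Nₕ).
Var(x̄_st) = 0.0000037436 + 0.0000060474 + 0.0000677351 = 0.0000775261 → 0.0000775.

0.0000775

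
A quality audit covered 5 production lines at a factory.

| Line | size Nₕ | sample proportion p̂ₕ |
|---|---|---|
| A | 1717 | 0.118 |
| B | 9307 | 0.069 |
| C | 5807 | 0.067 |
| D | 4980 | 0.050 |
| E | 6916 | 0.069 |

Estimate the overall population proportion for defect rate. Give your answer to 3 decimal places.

0.068

N = 1717 + 9307 + 5807 + 4980 + 6916 = 28727.
Overall proportion = Σ (Nₕ/N)·p̂ₕ.
Σ Nₕp̂ₕ = 202.606 + 642.183 + 389.069 + 249 + 477.204 = 1960.062.
1960.062 / 28727 = 0.06823... → 0.068.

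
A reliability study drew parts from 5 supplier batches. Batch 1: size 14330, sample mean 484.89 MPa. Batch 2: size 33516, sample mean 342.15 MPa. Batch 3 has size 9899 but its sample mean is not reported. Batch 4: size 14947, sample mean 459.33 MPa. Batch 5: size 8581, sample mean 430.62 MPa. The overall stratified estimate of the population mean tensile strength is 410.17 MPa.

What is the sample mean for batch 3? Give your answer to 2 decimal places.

N = 14330 + 33516 + 9899 + 14947 + 8581 = 81273.
Overall total = μ·N = 410.17·81273 = 33335746.41.
Subtract the known strata: 14330·484.89 + 33516·342.15 + 14947·459.33 + 8581·430.62 = 28976728.83.
Remaining total for batch 3: 33335746.41 − 28976728.83 = 4359017.58.
Divide by its size: 4359017.58 / 9899 = 440.3493... → 440.35.

440.35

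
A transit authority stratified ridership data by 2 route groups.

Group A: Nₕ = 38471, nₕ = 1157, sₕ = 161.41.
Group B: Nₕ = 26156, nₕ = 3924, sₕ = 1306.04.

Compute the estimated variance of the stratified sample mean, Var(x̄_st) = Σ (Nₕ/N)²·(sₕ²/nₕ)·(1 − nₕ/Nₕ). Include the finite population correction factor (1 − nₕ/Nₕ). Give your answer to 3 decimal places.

68.260

N = 64627. Term for each stratum: Wₕ²sₕ²/nₕ·(1−nₕ/Nₕ).
Var(x̄_st) = 7.739356 + 60.520963 = 68.260318 → 68.260.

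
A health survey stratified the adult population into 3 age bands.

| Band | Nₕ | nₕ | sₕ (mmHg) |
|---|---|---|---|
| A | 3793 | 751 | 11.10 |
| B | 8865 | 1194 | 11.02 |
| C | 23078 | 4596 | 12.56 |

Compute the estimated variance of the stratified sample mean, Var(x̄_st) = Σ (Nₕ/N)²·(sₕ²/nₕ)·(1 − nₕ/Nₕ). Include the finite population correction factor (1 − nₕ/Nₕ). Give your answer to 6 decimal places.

0.018362

N = 35736. Term for each stratum: Wₕ²sₕ²/nₕ·(1−nₕ/Nₕ).
Var(x̄_st) = 0.001482300 + 0.005415988 + 0.011463956 = 0.018362245 → 0.018362.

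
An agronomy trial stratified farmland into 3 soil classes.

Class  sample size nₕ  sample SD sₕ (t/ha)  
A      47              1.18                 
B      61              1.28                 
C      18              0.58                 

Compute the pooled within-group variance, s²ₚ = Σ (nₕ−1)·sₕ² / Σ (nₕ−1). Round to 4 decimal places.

1.3664

A: (47−1)·1.18² = 46·1.3924 = 64.0504
B: (61−1)·1.28² = 60·1.6384 = 98.304
C: (18−1)·0.58² = 17·0.3364 = 5.7188
Numerator = 168.0732; denominator = Σ(nₕ−1) = 123.
s²ₚ = 168.0732/123 = 1.366449... → 1.3664.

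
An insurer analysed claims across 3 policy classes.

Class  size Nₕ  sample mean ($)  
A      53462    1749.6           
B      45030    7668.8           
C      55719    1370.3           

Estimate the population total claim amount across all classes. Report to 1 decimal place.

A: 53462·1749.6 = 93537115.2
B: 45030·7668.8 = 345326064
C: 55719·1370.3 = 76351745.7
τ̂ = Σ Nₕx̄ₕ = 515214924.9.

515214924.9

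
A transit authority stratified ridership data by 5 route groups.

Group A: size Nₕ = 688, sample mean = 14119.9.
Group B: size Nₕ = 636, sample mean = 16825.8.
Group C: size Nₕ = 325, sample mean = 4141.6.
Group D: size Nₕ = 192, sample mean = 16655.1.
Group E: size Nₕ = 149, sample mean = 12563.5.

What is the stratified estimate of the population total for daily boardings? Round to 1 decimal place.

Estimate total by summing Nₕ·x̄ₕ over strata.
688·14119.9 + 636·16825.8 + 325·4141.6 + 192·16655.1 + 149·12563.5 = 9714491.2 + 10701208.8 + 1346020 + 3197779.2 + 1871961.5 = 26831460.7.

26831460.7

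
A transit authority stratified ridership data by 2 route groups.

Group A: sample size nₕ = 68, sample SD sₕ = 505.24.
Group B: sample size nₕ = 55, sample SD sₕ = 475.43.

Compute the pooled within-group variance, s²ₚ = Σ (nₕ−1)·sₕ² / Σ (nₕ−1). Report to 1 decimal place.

Degrees of freedom: 67 + 54 = 121.
Σ(nₕ−1)sₕ² = 67·255267.4576 + 54·226033.6849 = 29308738.6438.
s²ₚ = 29308738.6438 / 121 = 242220.981... → 242221.0.

242221.0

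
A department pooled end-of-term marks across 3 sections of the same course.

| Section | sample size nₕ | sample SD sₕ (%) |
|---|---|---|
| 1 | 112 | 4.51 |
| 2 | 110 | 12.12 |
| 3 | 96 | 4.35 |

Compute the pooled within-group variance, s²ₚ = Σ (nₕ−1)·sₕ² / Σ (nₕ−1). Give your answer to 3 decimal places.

63.704

1: (112−1)·4.51² = 111·20.3401 = 2257.7511
2: (110−1)·12.12² = 109·146.8944 = 16011.4896
3: (96−1)·4.35² = 95·18.9225 = 1797.6375
Numerator = 20066.8782; denominator = Σ(nₕ−1) = 315.
s²ₚ = 20066.8782/315 = 63.70438... → 63.704.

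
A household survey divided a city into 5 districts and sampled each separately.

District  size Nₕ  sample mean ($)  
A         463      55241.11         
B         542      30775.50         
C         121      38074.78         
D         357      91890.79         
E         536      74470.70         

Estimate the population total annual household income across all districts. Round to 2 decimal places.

Population total = Σ Nₕ·x̄ₕ (each stratum's size times its mean).
463·55241.11 + 542·30775.50 + 121·38074.78 + 357·91890.79 + 536·74470.70 = 25576633.93 + 16680321 + 4607048.38 + 32805012.03 + 39916295.2 = 119585310.54.

119585310.54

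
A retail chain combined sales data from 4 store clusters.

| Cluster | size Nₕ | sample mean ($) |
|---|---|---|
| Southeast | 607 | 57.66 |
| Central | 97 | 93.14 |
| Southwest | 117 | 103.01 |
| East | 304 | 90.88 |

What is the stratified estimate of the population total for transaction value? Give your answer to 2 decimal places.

83713.89

Estimate total by summing Nₕ·x̄ₕ over strata.
607·57.66 + 97·93.14 + 117·103.01 + 304·90.88 = 34999.62 + 9034.58 + 12052.17 + 27627.52 = 83713.89.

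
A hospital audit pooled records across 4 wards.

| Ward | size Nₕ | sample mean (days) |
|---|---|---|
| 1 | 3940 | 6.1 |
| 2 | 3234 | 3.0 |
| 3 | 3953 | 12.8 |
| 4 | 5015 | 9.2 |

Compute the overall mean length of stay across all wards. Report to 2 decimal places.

8.08

N = 16142; weights Wₕ = Nₕ/N = (0.2441, 0.2003, 0.2449, 0.3107).
x̄_st = Σ Wₕ·x̄ₕ = 0.2441·6.1 + 0.2003·3.0 + 0.2449·12.8 + 0.3107·9.2 ≈ 8.0828...
→ 8.08.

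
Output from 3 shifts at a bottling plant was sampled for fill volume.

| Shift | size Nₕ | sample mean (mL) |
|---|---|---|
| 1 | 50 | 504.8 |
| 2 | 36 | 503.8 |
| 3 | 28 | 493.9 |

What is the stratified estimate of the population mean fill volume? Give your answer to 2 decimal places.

x̄_st = (Σ Nₕx̄ₕ) / (Σ Nₕ) = (50·504.8 + 36·503.8 + 28·493.9) / 114
= 57206 / 114 = 501.8070... → 501.81.

501.81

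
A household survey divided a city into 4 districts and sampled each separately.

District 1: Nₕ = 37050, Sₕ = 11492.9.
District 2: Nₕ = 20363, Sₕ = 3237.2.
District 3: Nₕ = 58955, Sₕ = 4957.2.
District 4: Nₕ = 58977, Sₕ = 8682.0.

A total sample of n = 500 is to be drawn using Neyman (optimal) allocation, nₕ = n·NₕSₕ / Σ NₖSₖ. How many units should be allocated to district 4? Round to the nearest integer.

198

Σ NₕSₕ = 37050·11492.9 + 20363·3237.2 + 58955·4957.2 + 58977·8682.0 = 1296021088.6.
Share for 4: 512038314/1296021088.6 = 0.39508.
n_4 = 500 × 0.39508 = 197.542... → 198.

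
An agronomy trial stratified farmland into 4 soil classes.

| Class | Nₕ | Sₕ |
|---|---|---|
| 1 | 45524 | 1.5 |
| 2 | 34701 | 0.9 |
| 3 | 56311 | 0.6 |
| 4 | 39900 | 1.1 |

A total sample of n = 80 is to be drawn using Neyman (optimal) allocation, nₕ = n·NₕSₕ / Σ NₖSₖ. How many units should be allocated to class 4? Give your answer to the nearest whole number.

20

1: NₕSₕ = 45524·1.5 = 68286
2: NₕSₕ = 34701·0.9 = 31230.9
3: NₕSₕ = 56311·0.6 = 33786.6
4: NₕSₕ = 39900·1.1 = 43890
Σ NₕSₕ = 177193.5.
n_4 = 80·43890/177193.5 = 19.816... → 20.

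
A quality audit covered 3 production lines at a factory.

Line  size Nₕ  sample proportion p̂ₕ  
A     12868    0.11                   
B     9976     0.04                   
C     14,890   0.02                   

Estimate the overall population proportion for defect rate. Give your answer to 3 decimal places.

N = 12868 + 9976 + 14890 = 37734.
Overall proportion = Σ (Nₕ/N)·p̂ₕ.
Σ Nₕp̂ₕ = 1415.48 + 399.04 + 297.8 = 2112.32.
2112.32 / 37734 = 0.05598... → 0.056.

0.056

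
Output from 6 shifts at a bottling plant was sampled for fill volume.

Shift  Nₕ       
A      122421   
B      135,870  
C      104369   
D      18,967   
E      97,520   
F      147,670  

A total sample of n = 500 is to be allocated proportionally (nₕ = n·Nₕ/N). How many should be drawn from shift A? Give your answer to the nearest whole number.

98

N = 122421 + 135870 + 104369 + 18967 + 97520 + 147670 = 626817.
n_A = 500·122421/626817 = 97.653... → 98.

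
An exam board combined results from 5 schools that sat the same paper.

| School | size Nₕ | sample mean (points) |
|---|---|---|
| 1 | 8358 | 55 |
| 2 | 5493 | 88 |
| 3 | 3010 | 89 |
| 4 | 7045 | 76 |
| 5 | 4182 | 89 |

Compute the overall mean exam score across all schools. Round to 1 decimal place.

x̄_st = (Σ Nₕx̄ₕ) / (Σ Nₕ) = (8358·55 + 5493·88 + 3010·89 + 7045·76 + 4182·89) / 28088
= 2118582 / 28088 = 75.427... → 75.4.

75.4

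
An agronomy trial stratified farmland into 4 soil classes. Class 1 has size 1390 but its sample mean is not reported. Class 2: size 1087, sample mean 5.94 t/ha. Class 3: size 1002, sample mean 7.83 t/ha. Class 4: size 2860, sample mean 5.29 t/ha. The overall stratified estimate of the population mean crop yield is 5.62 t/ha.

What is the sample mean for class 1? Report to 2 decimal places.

Σ Nₕx̄ₕ = N·μ, so 1390·x̄_1 = 6339·5.62 − (1087·5.94 + 1002·7.83 + 2860·5.29).
= 35625.18 − 29431.84 = 6193.34.
x̄_1 = 6193.34 / 1390 = 4.4556... → 4.46.

4.46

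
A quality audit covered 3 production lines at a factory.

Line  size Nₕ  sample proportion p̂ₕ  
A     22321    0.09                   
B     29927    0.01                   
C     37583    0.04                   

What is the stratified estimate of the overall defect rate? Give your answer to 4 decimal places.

0.0424

N = 22321 + 29927 + 37583 = 89831.
Overall proportion = Σ (Nₕ/N)·p̂ₕ.
Σ Nₕp̂ₕ = 2008.89 + 299.27 + 1503.32 = 3811.48.
3811.48 / 89831 = 0.042429... → 0.0424.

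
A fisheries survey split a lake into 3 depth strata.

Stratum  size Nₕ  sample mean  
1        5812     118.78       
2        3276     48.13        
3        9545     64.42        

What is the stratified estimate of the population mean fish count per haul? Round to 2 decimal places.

78.51

N = 5812 + 3276 + 9545 = 18633.
Overall mean = Σ (Nₕ/N)·x̄ₕ — weight by population share, not a simple average.
Σ Nₕx̄ₕ = 5812·118.78 + 3276·48.13 + 9545·64.42 = 690349.36 + 157673.88 + 614888.9 = 1462912.14.
Divide by N: 1462912.14 / 18633 = 78.5119... → 78.51.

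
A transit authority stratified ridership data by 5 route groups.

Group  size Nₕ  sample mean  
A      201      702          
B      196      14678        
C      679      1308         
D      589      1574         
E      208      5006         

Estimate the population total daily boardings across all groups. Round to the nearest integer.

5874456

Population total = Σ Nₕ·x̄ₕ (each stratum's size times its mean).
201·702 + 196·14678 + 679·1308 + 589·1574 + 208·5006 = 141102 + 2876888 + 888132 + 927086 + 1041248 = 5874456.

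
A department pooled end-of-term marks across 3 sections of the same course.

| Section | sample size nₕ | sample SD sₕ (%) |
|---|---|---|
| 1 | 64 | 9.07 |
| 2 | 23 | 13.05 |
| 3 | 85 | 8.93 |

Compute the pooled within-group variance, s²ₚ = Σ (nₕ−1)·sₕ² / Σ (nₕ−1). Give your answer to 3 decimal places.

92.473

1: (64−1)·9.07² = 63·82.2649 = 5182.6887
2: (23−1)·13.05² = 22·170.3025 = 3746.655
3: (85−1)·8.93² = 84·79.7449 = 6698.5716
Numerator = 15627.9153; denominator = Σ(nₕ−1) = 169.
s²ₚ = 15627.9153/169 = 92.47287... → 92.473.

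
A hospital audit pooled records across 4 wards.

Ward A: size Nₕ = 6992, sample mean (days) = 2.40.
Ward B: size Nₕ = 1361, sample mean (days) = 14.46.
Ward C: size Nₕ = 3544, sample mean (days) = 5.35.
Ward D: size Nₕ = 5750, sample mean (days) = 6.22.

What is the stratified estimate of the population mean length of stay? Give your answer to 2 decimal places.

x̄_st = (Σ Nₕx̄ₕ) / (Σ Nₕ) = (6992·2.40 + 1361·14.46 + 3544·5.35 + 5750·6.22) / 17647
= 91186.26 / 17647 = 5.1672... → 5.17.

5.17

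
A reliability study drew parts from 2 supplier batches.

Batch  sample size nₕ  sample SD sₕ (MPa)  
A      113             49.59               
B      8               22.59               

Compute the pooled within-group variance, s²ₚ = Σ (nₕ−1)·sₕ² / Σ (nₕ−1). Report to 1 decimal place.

2344.5

Degrees of freedom: 112 + 7 = 119.
Σ(nₕ−1)sₕ² = 112·2459.1681 + 7·510.3081 = 278998.9839.
s²ₚ = 278998.9839 / 119 = 2344.529... → 2344.5.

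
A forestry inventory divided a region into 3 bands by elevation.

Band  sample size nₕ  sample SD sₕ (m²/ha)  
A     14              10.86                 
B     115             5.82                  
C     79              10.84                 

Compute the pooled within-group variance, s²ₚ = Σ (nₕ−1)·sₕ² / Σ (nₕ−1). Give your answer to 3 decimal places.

71.025

A: (14−1)·10.86² = 13·117.9396 = 1533.2148
B: (115−1)·5.82² = 114·33.8724 = 3861.4536
C: (79−1)·10.84² = 78·117.5056 = 9165.4368
Numerator = 14560.1052; denominator = Σ(nₕ−1) = 205.
s²ₚ = 14560.1052/205 = 71.02490... → 71.025.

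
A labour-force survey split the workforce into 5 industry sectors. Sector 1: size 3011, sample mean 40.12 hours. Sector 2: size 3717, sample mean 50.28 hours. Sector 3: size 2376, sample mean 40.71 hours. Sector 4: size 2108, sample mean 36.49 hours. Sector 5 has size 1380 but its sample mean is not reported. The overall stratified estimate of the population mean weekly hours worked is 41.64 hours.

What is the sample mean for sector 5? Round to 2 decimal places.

31.15

Σ Nₕx̄ₕ = N·μ, so 1380·x̄_5 = 12592·41.64 − (3011·40.12 + 3717·50.28 + 2376·40.71 + 2108·36.49).
= 524330.88 − 481339.96 = 42990.92.
x̄_5 = 42990.92 / 1380 = 31.1528... → 31.15.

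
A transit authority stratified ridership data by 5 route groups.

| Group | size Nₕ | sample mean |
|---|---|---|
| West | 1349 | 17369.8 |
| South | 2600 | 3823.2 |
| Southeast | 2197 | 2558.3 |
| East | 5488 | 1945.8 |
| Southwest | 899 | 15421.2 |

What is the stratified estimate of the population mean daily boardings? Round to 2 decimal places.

5069.41

N = 1349 + 2600 + 2197 + 5488 + 899 = 12533.
Weight each subgroup mean by Nₕ/N and sum.
Σ Nₕx̄ₕ = 1349·17369.8 + 2600·3823.2 + 2197·2558.3 + 5488·1945.8 + 899·15421.2 = 23431860.2 + 9940320 + 5620585.1 + 10678550.4 + 13863658.8 = 63534974.5.
Divide by N: 63534974.5 / 12533 = 5069.4147... → 5069.41.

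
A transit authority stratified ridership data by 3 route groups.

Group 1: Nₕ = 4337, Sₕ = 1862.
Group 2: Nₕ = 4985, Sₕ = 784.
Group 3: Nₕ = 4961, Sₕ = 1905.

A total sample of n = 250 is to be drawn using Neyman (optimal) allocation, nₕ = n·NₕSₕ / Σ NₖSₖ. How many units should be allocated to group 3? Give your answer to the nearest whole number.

1: NₕSₕ = 4337·1862 = 8075494
2: NₕSₕ = 4985·784 = 3908240
3: NₕSₕ = 4961·1905 = 9450705
Σ NₕSₕ = 21434439.
n_3 = 250·9450705/21434439 = 110.228... → 110.

110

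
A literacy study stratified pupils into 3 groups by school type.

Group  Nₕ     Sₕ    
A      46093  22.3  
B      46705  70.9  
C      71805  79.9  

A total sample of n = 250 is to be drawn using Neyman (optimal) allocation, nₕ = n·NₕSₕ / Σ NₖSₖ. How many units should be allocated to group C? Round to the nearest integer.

142

Σ NₕSₕ = 46093·22.3 + 46705·70.9 + 71805·79.9 = 10076477.9.
Share for C: 5737219.5/10076477.9 = 0.56937.
n_C = 250 × 0.56937 = 142.342... → 142.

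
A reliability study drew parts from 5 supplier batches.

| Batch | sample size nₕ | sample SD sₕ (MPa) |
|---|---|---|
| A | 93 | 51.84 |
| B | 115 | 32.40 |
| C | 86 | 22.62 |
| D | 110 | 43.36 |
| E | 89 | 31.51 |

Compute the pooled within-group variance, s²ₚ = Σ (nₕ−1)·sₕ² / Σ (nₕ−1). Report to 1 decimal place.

1440.0

Degrees of freedom: 92 + 114 + 85 + 109 + 88 = 488.
Σ(nₕ−1)sₕ² = 92·2687.3856 + 114·1049.76 + 85·511.6644 + 109·1880.0896 + 88·992.8801 = 702706.8044.
s²ₚ = 702706.8044 / 488 = 1439.973... → 1440.0.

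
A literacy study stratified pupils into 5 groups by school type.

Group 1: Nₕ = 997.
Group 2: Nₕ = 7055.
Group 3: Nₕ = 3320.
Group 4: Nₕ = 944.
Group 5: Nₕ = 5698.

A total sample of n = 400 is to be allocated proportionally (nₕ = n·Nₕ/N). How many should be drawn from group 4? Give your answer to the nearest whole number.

N = 997 + 7055 + 3320 + 944 + 5698 = 18014.
n_4 = 400·944/18014 = 20.961... → 21.

21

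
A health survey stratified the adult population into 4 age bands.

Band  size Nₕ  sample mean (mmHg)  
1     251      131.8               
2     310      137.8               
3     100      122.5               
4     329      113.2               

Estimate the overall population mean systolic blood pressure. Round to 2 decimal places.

126.56

N = 251 + 310 + 100 + 329 = 990.
Weight each subgroup mean by Nₕ/N and sum.
Σ Nₕx̄ₕ = 251·131.8 + 310·137.8 + 100·122.5 + 329·113.2 = 33081.8 + 42718 + 12250 + 37242.8 = 125292.6.
Divide by N: 125292.6 / 990 = 126.5582... → 126.56.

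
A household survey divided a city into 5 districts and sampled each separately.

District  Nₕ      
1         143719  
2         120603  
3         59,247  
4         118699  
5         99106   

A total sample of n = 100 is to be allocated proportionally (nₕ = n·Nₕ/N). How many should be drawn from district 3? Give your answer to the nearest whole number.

11

N = 143719 + 120603 + 59247 + 118699 + 99106 = 541374.
n_3 = 100·59247/541374 = 10.944... → 11.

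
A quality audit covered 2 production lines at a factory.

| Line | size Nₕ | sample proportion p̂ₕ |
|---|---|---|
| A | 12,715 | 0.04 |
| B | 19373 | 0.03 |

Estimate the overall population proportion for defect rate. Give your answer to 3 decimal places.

N = 12715 + 19373 = 32088.
Overall proportion = Σ (Nₕ/N)·p̂ₕ.
Σ Nₕp̂ₕ = 508.6 + 581.19 = 1089.79.
1089.79 / 32088 = 0.03396... → 0.034.

0.034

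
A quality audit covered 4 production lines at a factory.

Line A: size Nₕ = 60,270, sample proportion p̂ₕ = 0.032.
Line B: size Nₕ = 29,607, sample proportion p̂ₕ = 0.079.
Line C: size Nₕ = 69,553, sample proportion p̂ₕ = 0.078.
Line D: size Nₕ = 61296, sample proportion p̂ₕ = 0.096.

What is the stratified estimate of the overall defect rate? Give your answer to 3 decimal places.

N = 60270 + 29607 + 69553 + 61296 = 220726.
Overall proportion = Σ (Nₕ/N)·p̂ₕ.
Σ Nₕp̂ₕ = 1928.64 + 2338.953 + 5425.134 + 5884.416 = 15577.143.
15577.143 / 220726 = 0.07057... → 0.071.

0.071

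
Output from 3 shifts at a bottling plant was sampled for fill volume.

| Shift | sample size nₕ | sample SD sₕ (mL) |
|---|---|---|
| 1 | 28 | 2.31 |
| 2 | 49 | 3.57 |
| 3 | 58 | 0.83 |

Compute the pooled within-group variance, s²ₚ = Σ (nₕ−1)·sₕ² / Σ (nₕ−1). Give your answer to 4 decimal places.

1: (28−1)·2.31² = 27·5.3361 = 144.0747
2: (49−1)·3.57² = 48·12.7449 = 611.7552
3: (58−1)·0.83² = 57·0.6889 = 39.2673
Numerator = 795.0972; denominator = Σ(nₕ−1) = 132.
s²ₚ = 795.0972/132 = 6.023464... → 6.0235.

6.0235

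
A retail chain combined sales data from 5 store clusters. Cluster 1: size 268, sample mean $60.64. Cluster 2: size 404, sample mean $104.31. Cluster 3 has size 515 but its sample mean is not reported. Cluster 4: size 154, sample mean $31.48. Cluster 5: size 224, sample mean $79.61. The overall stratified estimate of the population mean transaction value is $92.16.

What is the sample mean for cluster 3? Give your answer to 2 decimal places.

122.64

Σ Nₕx̄ₕ = N·μ, so 515·x̄_3 = 1565·92.16 − (268·60.64 + 404·104.31 + 154·31.48 + 224·79.61).
= 144230.4 − 81073.32 = 63157.08.
x̄_3 = 63157.08 / 515 = 122.6351... → 122.64.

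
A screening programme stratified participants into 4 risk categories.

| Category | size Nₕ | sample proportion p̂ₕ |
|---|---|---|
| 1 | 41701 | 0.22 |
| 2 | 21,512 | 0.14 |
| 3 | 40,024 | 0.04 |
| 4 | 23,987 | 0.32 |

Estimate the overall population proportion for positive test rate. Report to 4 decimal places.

N = 41701 + 21512 + 40024 + 23987 = 127224.
Overall proportion = Σ (Nₕ/N)·p̂ₕ.
Σ Nₕp̂ₕ = 9174.22 + 3011.68 + 1600.96 + 7675.84 = 21462.7.
21462.7 / 127224 = 0.168700... → 0.1687.

0.1687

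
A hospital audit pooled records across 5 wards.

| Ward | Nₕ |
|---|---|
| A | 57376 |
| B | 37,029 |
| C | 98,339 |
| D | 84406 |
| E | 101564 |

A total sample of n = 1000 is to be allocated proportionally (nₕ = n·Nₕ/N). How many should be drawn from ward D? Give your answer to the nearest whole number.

223

Share of ward D = 84406/378714 = 0.22288.
Allocate 1000 × 0.22288 = 222.875... → 223.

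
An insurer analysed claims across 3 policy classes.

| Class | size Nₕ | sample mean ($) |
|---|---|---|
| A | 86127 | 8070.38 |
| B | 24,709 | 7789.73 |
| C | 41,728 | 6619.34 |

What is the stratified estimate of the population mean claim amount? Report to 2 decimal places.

N = 86127 + 24709 + 41728 = 152564.
The stratified mean weights each stratum mean by its population share Nₕ/N.
Σ Nₕx̄ₕ = 86127·8070.38 + 24709·7789.73 + 41728·6619.34 = 695077618.26 + 192476438.57 + 276211819.52 = 1163765876.35.
Divide by N: 1163765876.35 / 152564 = 7628.0504... → 7628.05.

7628.05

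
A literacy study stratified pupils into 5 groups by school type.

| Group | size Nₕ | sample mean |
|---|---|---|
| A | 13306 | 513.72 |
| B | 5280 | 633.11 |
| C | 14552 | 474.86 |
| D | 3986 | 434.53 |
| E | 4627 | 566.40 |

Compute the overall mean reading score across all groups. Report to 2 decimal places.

N = 13306 + 5280 + 14552 + 3986 + 4627 = 41751.
Weight each subgroup mean by Nₕ/N and sum.
Σ Nₕx̄ₕ = 13306·513.72 + 5280·633.11 + 14552·474.86 + 3986·434.53 + 4627·566.40 = 6835558.32 + 3342820.8 + 6910162.72 + 1732036.58 + 2620732.8 = 21441311.22.
Divide by N: 21441311.22 / 41751 = 513.5520... → 513.55.

513.55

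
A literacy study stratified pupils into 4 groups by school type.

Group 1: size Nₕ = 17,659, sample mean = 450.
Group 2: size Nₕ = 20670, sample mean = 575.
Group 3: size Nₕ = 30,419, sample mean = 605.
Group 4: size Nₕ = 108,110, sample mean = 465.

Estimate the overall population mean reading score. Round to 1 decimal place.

x̄_st = (Σ Nₕx̄ₕ) / (Σ Nₕ) = (17659·450 + 20670·575 + 30419·605 + 108110·465) / 176858
= 88506445 / 176858 = 500.438... → 500.4.

500.4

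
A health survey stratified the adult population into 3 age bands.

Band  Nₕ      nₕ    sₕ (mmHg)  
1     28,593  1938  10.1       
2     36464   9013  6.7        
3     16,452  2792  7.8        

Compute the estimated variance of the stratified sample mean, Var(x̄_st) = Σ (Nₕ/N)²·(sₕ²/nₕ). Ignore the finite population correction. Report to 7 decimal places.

0.0083619

N = 81509; Wₕ = Nₕ/N.
band 1: (28593/81509)²·10.1²/1938 = 0.0064773489
band 2: (36464/81509)²·6.7²/9013 = 0.0009967763
band 3: (16452/81509)²·7.8²/2792 = 0.0008877692
Sum = 0.0083618945 → 0.0083619.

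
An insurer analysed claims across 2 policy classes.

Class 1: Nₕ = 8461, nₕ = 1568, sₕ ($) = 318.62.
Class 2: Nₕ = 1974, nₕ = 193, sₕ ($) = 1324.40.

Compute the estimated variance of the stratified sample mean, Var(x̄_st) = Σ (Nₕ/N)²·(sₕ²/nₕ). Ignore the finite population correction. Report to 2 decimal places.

367.80

N = 10435; Wₕ = Nₕ/N.
class 1: (8461/10435)²·318.62²/1568 = 42.56557
class 2: (1974/10435)²·1324.40²/193 = 325.22987
Sum = 367.79544 → 367.80.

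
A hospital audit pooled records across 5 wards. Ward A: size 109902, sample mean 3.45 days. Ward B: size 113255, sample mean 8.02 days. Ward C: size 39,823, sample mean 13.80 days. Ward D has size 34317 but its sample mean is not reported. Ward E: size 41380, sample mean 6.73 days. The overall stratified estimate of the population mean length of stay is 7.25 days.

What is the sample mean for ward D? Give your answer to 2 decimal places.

N = 109902 + 113255 + 39823 + 34317 + 41380 = 338677.
Overall total = μ·N = 7.25·338677 = 2455408.25.
Subtract the known strata: 109902·3.45 + 113255·8.02 + 39823·13.80 + 41380·6.73 = 2115511.8.
Remaining total for ward D: 2455408.25 − 2115511.8 = 339896.45.
Divide by its size: 339896.45 / 34317 = 9.9046... → 9.90.

9.90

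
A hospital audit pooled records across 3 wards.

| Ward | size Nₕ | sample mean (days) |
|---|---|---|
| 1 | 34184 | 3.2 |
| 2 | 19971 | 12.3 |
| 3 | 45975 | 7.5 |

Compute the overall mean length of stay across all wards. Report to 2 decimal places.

x̄_st = (Σ Nₕx̄ₕ) / (Σ Nₕ) = (34184·3.2 + 19971·12.3 + 45975·7.5) / 100130
= 699844.6 / 100130 = 6.9894... → 6.99.

6.99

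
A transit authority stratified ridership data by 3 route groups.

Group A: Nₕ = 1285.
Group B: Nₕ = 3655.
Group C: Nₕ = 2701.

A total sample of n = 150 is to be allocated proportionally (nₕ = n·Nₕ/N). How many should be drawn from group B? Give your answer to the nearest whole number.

Share of group B = 3655/7641 = 0.47834.
Allocate 150 × 0.47834 = 71.751... → 72.

72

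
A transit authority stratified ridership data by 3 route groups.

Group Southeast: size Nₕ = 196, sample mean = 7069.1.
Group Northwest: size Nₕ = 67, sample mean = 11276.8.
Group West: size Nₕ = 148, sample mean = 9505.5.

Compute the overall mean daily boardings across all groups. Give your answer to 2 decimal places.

8632.37

N = 411; weights Wₕ = Nₕ/N = (0.4769, 0.1630, 0.3601).
x̄_st = Σ Wₕ·x̄ₕ = 0.4769·7069.1 + 0.1630·11276.8 + 0.3601·9505.5 ≈ 8632.3679...
→ 8632.37.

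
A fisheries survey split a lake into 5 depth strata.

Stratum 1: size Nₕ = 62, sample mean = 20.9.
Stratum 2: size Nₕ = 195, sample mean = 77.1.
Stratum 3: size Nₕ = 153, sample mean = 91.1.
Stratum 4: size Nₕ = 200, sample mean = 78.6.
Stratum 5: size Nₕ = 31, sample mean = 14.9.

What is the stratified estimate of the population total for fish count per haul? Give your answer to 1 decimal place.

1: 62·20.9 = 1295.8
2: 195·77.1 = 15034.5
3: 153·91.1 = 13938.3
4: 200·78.6 = 15720
5: 31·14.9 = 461.9
τ̂ = Σ Nₕx̄ₕ = 46450.5.

46450.5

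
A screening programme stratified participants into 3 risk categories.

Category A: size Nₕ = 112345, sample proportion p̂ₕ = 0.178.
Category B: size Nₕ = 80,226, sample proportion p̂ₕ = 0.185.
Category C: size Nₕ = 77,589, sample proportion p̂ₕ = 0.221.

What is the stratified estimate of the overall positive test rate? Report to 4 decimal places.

N = 112345 + 80226 + 77589 = 270160.
Overall proportion = Σ (Nₕ/N)·p̂ₕ.
Σ Nₕp̂ₕ = 19997.41 + 14841.81 + 17147.169 = 51986.389.
51986.389 / 270160 = 0.192428... → 0.1924.

0.1924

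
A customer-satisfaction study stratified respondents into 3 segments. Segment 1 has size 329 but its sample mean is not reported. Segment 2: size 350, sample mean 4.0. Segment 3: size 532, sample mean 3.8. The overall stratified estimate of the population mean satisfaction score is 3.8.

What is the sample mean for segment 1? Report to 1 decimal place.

N = 329 + 350 + 532 = 1211.
Overall total = μ·N = 3.8·1211 = 4601.8.
Subtract the known strata: 350·4.0 + 532·3.8 = 3421.6.
Remaining total for segment 1: 4601.8 − 3421.6 = 1180.2.
Divide by its size: 1180.2 / 329 = 3.587... → 3.6.

3.6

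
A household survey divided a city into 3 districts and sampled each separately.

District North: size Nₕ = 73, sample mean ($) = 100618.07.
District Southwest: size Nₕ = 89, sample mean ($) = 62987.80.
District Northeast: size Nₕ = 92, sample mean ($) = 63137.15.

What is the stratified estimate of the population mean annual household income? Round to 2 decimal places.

73856.89

x̄_st = (Σ Nₕx̄ₕ) / (Σ Nₕ) = (73·100618.07 + 89·62987.80 + 92·63137.15) / 254
= 18759651.11 / 254 = 73856.8941... → 73856.89.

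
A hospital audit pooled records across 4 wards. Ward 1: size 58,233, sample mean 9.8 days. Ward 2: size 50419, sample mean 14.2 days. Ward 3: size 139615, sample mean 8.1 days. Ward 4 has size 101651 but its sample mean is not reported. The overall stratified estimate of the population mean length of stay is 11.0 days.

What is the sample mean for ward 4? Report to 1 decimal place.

N = 58233 + 50419 + 139615 + 101651 = 349918.
Overall total = μ·N = 11.0·349918 = 3849098.
Subtract the known strata: 58233·9.8 + 50419·14.2 + 139615·8.1 = 2417514.7.
Remaining total for ward 4: 3849098 − 2417514.7 = 1431583.3.
Divide by its size: 1431583.3 / 101651 = 14.083... → 14.1.

14.1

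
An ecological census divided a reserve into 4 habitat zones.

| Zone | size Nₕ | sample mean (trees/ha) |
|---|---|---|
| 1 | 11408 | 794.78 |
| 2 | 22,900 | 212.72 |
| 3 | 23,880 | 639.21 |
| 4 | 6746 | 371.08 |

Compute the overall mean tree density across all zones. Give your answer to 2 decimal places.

x̄_st = (Σ Nₕx̄ₕ) / (Σ Nₕ) = (11408·794.78 + 22900·212.72 + 23880·639.21 + 6746·371.08) / 64934
= 31705778.72 / 64934 = 488.2770... → 488.28.

488.28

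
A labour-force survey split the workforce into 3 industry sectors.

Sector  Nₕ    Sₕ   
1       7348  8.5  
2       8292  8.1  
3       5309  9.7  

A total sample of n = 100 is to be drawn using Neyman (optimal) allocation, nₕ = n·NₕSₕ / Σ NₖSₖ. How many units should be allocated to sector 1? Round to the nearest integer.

34

1: NₕSₕ = 7348·8.5 = 62458
2: NₕSₕ = 8292·8.1 = 67165.2
3: NₕSₕ = 5309·9.7 = 51497.3
Σ NₕSₕ = 181120.5.
n_1 = 100·62458/181120.5 = 34.484... → 34.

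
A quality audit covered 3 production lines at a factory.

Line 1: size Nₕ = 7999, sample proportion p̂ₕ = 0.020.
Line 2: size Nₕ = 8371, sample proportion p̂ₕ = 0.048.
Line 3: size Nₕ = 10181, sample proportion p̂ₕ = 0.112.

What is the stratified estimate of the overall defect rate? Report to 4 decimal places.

N = 7999 + 8371 + 10181 = 26551.
Overall proportion = Σ (Nₕ/N)·p̂ₕ.
Σ Nₕp̂ₕ = 159.98 + 401.808 + 1140.272 = 1702.06.
1702.06 / 26551 = 0.064105... → 0.0641.

0.0641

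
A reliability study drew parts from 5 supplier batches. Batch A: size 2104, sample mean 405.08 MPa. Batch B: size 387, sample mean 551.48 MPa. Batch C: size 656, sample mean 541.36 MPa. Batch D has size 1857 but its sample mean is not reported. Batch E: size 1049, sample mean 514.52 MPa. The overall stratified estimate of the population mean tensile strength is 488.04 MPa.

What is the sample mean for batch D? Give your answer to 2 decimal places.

Σ Nₕx̄ₕ = N·μ, so 1857·x̄_D = 6053·488.04 − (2104·405.08 + 387·551.48 + 656·541.36 + 1049·514.52).
= 2954106.12 − 1960574.72 = 993531.4.
x̄_D = 993531.4 / 1857 = 535.0196... → 535.02.

535.02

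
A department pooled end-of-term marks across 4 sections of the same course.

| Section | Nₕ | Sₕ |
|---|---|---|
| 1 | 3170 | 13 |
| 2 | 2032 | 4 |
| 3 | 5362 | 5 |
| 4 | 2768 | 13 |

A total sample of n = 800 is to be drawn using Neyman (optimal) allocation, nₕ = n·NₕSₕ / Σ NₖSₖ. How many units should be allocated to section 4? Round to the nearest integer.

1: NₕSₕ = 3170·13 = 41210
2: NₕSₕ = 2032·4 = 8128
3: NₕSₕ = 5362·5 = 26810
4: NₕSₕ = 2768·13 = 35984
Σ NₕSₕ = 112132.
n_4 = 800·35984/112132 = 256.726... → 257.

257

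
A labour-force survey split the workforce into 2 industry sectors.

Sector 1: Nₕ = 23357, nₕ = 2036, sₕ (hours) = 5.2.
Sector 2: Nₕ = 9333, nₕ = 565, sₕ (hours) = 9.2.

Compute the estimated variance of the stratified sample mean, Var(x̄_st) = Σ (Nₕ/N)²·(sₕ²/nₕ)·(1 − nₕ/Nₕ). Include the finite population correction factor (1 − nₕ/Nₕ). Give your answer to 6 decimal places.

0.017661

N = 32690; Wₕ = Nₕ/N.
sector 1: (23357/32690)²·5.2²/2036·(1 − 2036/23357) = 0.006189046
sector 2: (9333/32690)²·9.2²/565·(1 − 565/9333) = 0.011471473
Sum = 0.017660519 → 0.017661.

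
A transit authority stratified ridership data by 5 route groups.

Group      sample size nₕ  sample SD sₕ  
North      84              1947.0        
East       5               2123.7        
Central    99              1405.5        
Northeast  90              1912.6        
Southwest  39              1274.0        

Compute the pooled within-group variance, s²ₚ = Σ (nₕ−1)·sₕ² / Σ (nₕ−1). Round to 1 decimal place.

2927923.3

Degrees of freedom: 83 + 4 + 98 + 89 + 38 = 312.
Σ(nₕ−1)sₕ² = 83·3790809 + 4·4510101.69 + 98·1975430.25 + 89·3658038.76 + 38·1623076 = 913512055.9.
s²ₚ = 913512055.9 / 312 = 2927923.256... → 2927923.3.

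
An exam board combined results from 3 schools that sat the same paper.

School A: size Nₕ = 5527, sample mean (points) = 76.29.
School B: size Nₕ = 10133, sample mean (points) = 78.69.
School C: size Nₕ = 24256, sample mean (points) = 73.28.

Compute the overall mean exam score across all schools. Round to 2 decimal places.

75.07

N = 5527 + 10133 + 24256 = 39916.
Weight each subgroup mean by Nₕ/N and sum.
Σ Nₕx̄ₕ = 5527·76.29 + 10133·78.69 + 24256·73.28 = 421654.83 + 797365.77 + 1777479.68 = 2996500.28.
Divide by N: 2996500.28 / 39916 = 75.0702... → 75.07.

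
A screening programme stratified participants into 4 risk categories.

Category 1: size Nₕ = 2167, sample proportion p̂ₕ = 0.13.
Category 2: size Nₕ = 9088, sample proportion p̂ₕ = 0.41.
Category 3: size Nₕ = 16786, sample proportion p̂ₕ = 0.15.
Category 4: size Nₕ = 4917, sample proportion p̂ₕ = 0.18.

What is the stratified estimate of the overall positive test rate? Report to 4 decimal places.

Wₕ = Nₕ/N with N = 32958: 0.0658, 0.2757, 0.5093, 0.1492.
p̂_st = 0.0658·0.13 + 0.2757·0.41 + 0.5093·0.15 + 0.1492·0.18 ≈ 0.224854... → 0.2249.

0.2249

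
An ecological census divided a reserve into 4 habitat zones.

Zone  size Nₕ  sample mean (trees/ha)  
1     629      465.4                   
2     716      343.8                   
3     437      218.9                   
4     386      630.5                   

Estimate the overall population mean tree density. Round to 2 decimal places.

N = 629 + 716 + 437 + 386 = 2168.
The stratified mean weights each stratum mean by its population share Nₕ/N.
Σ Nₕx̄ₕ = 629·465.4 + 716·343.8 + 437·218.9 + 386·630.5 = 292736.6 + 246160.8 + 95659.3 + 243373 = 877929.7.
Divide by N: 877929.7 / 2168 = 404.9491... → 404.95.

404.95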